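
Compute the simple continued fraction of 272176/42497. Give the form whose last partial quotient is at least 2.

272176 = 6×42497 + 17194
42497 = 2×17194 + 8109
17194 = 2×8109 + 976
8109 = 8×976 + 301
976 = 3×301 + 73
301 = 4×73 + 9
73 = 8×9 + 1
9 = 9×1 + 0  (stop)
So 272176/42497 = [6; 2, 2, 8, 3, 4, 8, 9].

[6; 2, 2, 8, 3, 4, 8, 9]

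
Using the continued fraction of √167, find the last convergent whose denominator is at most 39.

168/13

√167 = [12; 1, 11, 1, 24, …] (period length 4).
Convergents:
  p_0/q_0 = 12/1
  p_1/q_1 = 13/1
  p_2/q_2 = 155/12
  p_3/q_3 = 168/13
  p_4/q_4 = 4187/324
q_3 = 13 ≤ 39 < 324 = q_4, so the answer is 168/13.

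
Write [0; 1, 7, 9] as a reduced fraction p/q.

64/73

Fold from the inside: start with 9/1.
  7 + 1/9 = 64/9
  1 + 9/64 = 73/64
  0 + 64/73 = 64/73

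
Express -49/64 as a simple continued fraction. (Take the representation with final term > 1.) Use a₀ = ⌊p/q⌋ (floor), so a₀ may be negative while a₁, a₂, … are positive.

[-1; 4, 3, 1, 3]

-49 = -1×64 + 15
64 = 4×15 + 4
15 = 3×4 + 3
4 = 1×3 + 1
3 = 3×1 + 0  (stop)
So -49/64 = [-1; 4, 3, 1, 3].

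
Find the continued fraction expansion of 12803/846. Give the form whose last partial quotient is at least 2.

[15; 7, 2, 18, 3]

12803 = 15*846 + 113
846 = 7*113 + 55
113 = 2*55 + 3
55 = 18*3 + 1
3 = 3*1 + 0  (stop)
So 12803/846 = [15; 7, 2, 18, 3].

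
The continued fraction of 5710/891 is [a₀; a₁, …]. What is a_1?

2

5710 = 6·891 + 364   →  a_0 = 6
891 = 2·364 + 163   →  a_1 = 2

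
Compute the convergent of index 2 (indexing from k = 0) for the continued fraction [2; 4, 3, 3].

Using pₖ = aₖpₖ₋₁ + pₖ₋₂, qₖ = aₖqₖ₋₁ + qₖ₋₂ (with p₋₁=1, p₋₂=0, q₋₁=0, q₋₂=1):
  k=0: a=2, p=2, q=1
  k=1: a=4, p=9, q=4
  k=2: a=3, p=29, q=13

29/13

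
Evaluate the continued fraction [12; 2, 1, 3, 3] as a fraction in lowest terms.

445/36

Fold from the inside: start with 3/1.
  3 + 1/3 = 10/3
  1 + 3/10 = 13/10
  2 + 10/13 = 36/13
  12 + 13/36 = 445/36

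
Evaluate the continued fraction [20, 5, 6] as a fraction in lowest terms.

Fold from the inside: start with 6/1.
  5 + 1/6 = 31/6
  20 + 6/31 = 626/31

626/31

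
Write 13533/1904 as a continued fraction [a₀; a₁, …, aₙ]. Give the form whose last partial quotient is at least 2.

[7; 9, 3, 2, 9, 3]

13533 = 7×1904 + 205
1904 = 9×205 + 59
205 = 3×59 + 28
59 = 2×28 + 3
28 = 9×3 + 1
3 = 3×1 + 0  (stop)
So 13533/1904 = [7; 9, 3, 2, 9, 3].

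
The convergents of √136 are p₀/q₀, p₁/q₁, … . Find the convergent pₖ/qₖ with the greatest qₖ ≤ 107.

828/71

√136 = [11; 1, 1, 1, 22, …] (period length 4).
Convergents:
  p_0/q_0 = 11/1
  p_1/q_1 = 12/1
  p_2/q_2 = 23/2
  p_3/q_3 = 35/3
  p_4/q_4 = 793/68
  p_5/q_5 = 828/71
  p_6/q_6 = 1621/139
q_5 = 71 ≤ 107 < 139 = q_6, so the answer is 828/71.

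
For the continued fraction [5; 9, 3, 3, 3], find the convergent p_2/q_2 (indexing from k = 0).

143/28

Using pₖ = aₖpₖ₋₁ + pₖ₋₂, qₖ = aₖqₖ₋₁ + qₖ₋₂ (with p₋₁=1, p₋₂=0, q₋₁=0, q₋₂=1):
  k=0: a=5, p=5, q=1
  k=1: a=9, p=46, q=9
  k=2: a=3, p=143, q=28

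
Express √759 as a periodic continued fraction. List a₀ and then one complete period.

a₀ = ⌊√759⌋ = 27.
With m₀=0, d₀=1 and mₖ₊₁ = dₖaₖ − mₖ, dₖ₊₁ = (n − mₖ₊₁²)/dₖ, aₖ₊₁ = ⌊(a₀+mₖ₊₁)/dₖ₊₁⌋:
  k=1: m=27, d=30, a=1
  k=2: m=3, d=25, a=1
  k=3: m=22, d=11, a=4
  k=4: m=22, d=25, a=1
  k=5: m=3, d=30, a=1
  k=6: m=27, d=1, a=54
d=1 and a=2a₀=54 at k=6, so the next step gives (m, d) = (27, 30) again — its k=1 value — and the period has length 6.

[27; 1, 1, 4, 1, 1, 54]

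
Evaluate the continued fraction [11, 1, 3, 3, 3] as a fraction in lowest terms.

506/43

Using pₖ = aₖpₖ₋₁ + pₖ₋₂ and qₖ = aₖqₖ₋₁ + qₖ₋₂:
  k=0: a=11, p=11, q=1
  k=1: a=1, p=12, q=1
  k=2: a=3, p=47, q=4
  k=3: a=3, p=153, q=13
  k=4: a=3, p=506, q=43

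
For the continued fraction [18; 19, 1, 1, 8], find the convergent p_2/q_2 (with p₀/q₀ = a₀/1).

Using pₖ = aₖpₖ₋₁ + pₖ₋₂, qₖ = aₖqₖ₋₁ + qₖ₋₂ (with p₋₁=1, p₋₂=0, q₋₁=0, q₋₂=1):
  k=0: a=18, p=18, q=1
  k=1: a=19, p=343, q=19
  k=2: a=1, p=361, q=20

361/20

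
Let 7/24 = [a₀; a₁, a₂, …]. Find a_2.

7 = 0·24 + 7   →  a_0 = 0
24 = 3·7 + 3   →  a_1 = 3
7 = 2·3 + 1   →  a_2 = 2

2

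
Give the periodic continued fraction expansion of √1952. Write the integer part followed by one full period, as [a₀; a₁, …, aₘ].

a₀ = ⌊√1952⌋ = 44.
With m₀=0, d₀=1 and mₖ₊₁ = dₖaₖ − mₖ, dₖ₊₁ = (n − mₖ₊₁²)/dₖ, aₖ₊₁ = ⌊(a₀+mₖ₊₁)/dₖ₊₁⌋:
  k=1: m=44, d=16, a=5
  k=2: m=36, d=41, a=1
  k=3: m=5, d=47, a=1
  k=4: m=42, d=4, a=21
  k=5: m=42, d=47, a=1
  k=6: m=5, d=41, a=1
  k=7: m=36, d=16, a=5
  k=8: m=44, d=1, a=88
d=1 and a=2a₀=88 at k=8, so the next step gives (m, d) = (44, 16) again — its k=1 value — and the period has length 8.

[44; 5, 1, 1, 21, 1, 1, 5, 88]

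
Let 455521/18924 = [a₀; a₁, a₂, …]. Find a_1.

455521 = 24·18924 + 1345   →  a_0 = 24
18924 = 14·1345 + 94   →  a_1 = 14

14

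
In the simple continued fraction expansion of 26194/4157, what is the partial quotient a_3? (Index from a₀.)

26194 = 6·4157 + 1252   →  a_0 = 6
4157 = 3·1252 + 401   →  a_1 = 3
1252 = 3·401 + 49   →  a_2 = 3
401 = 8·49 + 9   →  a_3 = 8

8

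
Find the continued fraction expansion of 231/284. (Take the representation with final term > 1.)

[0; 1, 4, 2, 1, 3, 1, 3]

231 = 0·284 + 231
284 = 1·231 + 53
231 = 4·53 + 19
53 = 2·19 + 15
19 = 1·15 + 4
15 = 3·4 + 3
4 = 1·3 + 1
3 = 3·1 + 0  (stop)
So 231/284 = [0; 1, 4, 2, 1, 3, 1, 3].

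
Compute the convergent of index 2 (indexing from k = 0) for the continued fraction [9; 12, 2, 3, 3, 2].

227/25

Using pₖ = aₖpₖ₋₁ + pₖ₋₂, qₖ = aₖqₖ₋₁ + qₖ₋₂ (with p₋₁=1, p₋₂=0, q₋₁=0, q₋₂=1):
  k=0: a=9, p=9, q=1
  k=1: a=12, p=109, q=12
  k=2: a=2, p=227, q=25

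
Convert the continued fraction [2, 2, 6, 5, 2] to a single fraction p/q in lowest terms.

Using pₖ = aₖpₖ₋₁ + pₖ₋₂ and qₖ = aₖqₖ₋₁ + qₖ₋₂:
  k=0: a=2, p=2, q=1
  k=1: a=2, p=5, q=2
  k=2: a=6, p=32, q=13
  k=3: a=5, p=165, q=67
  k=4: a=2, p=362, q=147

362/147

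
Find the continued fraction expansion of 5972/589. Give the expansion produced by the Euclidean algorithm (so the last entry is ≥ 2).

5972 = 10*589 + 82
589 = 7*82 + 15
82 = 5*15 + 7
15 = 2*7 + 1
7 = 7*1 + 0  (stop)
So 5972/589 = [10; 7, 5, 2, 7].

[10; 7, 5, 2, 7]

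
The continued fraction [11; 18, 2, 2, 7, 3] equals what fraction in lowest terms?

23601/2135

Fold from the inside: start with 3/1.
  7 + 1/3 = 22/3
  2 + 3/22 = 47/22
  2 + 22/47 = 116/47
  18 + 47/116 = 2135/116
  11 + 116/2135 = 23601/2135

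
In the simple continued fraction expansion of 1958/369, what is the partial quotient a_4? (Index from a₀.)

3

1958 = 5·369 + 113   →  a_0 = 5
369 = 3·113 + 30   →  a_1 = 3
113 = 3·30 + 23   →  a_2 = 3
30 = 1·23 + 7   →  a_3 = 1
23 = 3·7 + 2   →  a_4 = 3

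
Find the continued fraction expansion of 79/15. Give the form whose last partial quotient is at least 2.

79 = 5*15 + 4
15 = 3*4 + 3
4 = 1*3 + 1
3 = 3*1 + 0  (stop)
So 79/15 = [5; 3, 1, 3].

[5; 3, 1, 3]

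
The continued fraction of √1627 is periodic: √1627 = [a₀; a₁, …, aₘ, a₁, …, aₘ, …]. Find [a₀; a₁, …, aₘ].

[40; 2, 1, 39, 1, 2, 80]

a₀ = ⌊√1627⌋ = 40.
With m₀=0, d₀=1 and mₖ₊₁ = dₖaₖ − mₖ, dₖ₊₁ = (n − mₖ₊₁²)/dₖ, aₖ₊₁ = ⌊(a₀+mₖ₊₁)/dₖ₊₁⌋:
  k=1: m=40, d=27, a=2
  k=2: m=14, d=53, a=1
  k=3: m=39, d=2, a=39
  k=4: m=39, d=53, a=1
  k=5: m=14, d=27, a=2
  k=6: m=40, d=1, a=80
d=1 and a=2a₀=80 at k=6, so the next step gives (m, d) = (40, 27) again — its k=1 value — and the period has length 6.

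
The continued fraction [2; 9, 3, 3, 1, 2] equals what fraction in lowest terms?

Using pₖ = aₖpₖ₋₁ + pₖ₋₂ and qₖ = aₖqₖ₋₁ + qₖ₋₂:
  k=0: a=2, p=2, q=1
  k=1: a=9, p=19, q=9
  k=2: a=3, p=59, q=28
  k=3: a=3, p=196, q=93
  k=4: a=1, p=255, q=121
  k=5: a=2, p=706, q=335

706/335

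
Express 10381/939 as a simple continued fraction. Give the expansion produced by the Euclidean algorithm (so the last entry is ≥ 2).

10381 = 11·939 + 52
939 = 18·52 + 3
52 = 17·3 + 1
3 = 3·1 + 0  (stop)
So 10381/939 = [11; 18, 17, 3].

[11; 18, 17, 3]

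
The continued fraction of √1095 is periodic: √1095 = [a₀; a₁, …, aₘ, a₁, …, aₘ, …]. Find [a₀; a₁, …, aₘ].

a₀ = ⌊√1095⌋ = 33.
With m₀=0, d₀=1 and mₖ₊₁ = dₖaₖ − mₖ, dₖ₊₁ = (n − mₖ₊₁²)/dₖ, aₖ₊₁ = ⌊(a₀+mₖ₊₁)/dₖ₊₁⌋:
  k=1: m=33, d=6, a=11
  k=2: m=33, d=1, a=66
d=1 and a=2a₀=66 at k=2, so the next step gives (m, d) = (33, 6) again — its k=1 value — and the period has length 2.

[33; 11, 66]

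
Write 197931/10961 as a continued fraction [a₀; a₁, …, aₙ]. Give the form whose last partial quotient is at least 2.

[18; 17, 3, 6, 16, 2]

197931 = 18·10961 + 633
10961 = 17·633 + 200
633 = 3·200 + 33
200 = 6·33 + 2
33 = 16·2 + 1
2 = 2·1 + 0  (stop)
So 197931/10961 = [18; 17, 3, 6, 16, 2].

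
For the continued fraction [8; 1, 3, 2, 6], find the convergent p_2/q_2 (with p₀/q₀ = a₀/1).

35/4

Using pₖ = aₖpₖ₋₁ + pₖ₋₂, qₖ = aₖqₖ₋₁ + qₖ₋₂ (with p₋₁=1, p₋₂=0, q₋₁=0, q₋₂=1):
  k=0: a=8, p=8, q=1
  k=1: a=1, p=9, q=1
  k=2: a=3, p=35, q=4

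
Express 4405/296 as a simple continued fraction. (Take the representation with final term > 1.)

[14; 1, 7, 2, 5, 3]

4405 = 14*296 + 261
296 = 1*261 + 35
261 = 7*35 + 16
35 = 2*16 + 3
16 = 5*3 + 1
3 = 3*1 + 0  (stop)
So 4405/296 = [14; 1, 7, 2, 5, 3].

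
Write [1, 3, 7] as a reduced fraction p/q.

Fold from the inside: start with 7/1.
  3 + 1/7 = 22/7
  1 + 7/22 = 29/22

29/22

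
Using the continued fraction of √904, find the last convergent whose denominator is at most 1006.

√904 = [30; 15, 60, …] (period length 2).
Convergents:
  p_0/q_0 = 30/1
  p_1/q_1 = 451/15
  p_2/q_2 = 27090/901
  p_3/q_3 = 406801/13530
q_2 = 901 ≤ 1006 < 13530 = q_3, so the answer is 27090/901.

27090/901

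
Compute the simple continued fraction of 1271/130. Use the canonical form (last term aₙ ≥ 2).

[9; 1, 3, 2, 14]

1271 = 9*130 + 101
130 = 1*101 + 29
101 = 3*29 + 14
29 = 2*14 + 1
14 = 14*1 + 0  (stop)
So 1271/130 = [9; 1, 3, 2, 14].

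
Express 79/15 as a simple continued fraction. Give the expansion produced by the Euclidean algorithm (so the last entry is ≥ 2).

79 = 5×15 + 4
15 = 3×4 + 3
4 = 1×3 + 1
3 = 3×1 + 0  (stop)
So 79/15 = [5; 3, 1, 3].

[5; 3, 1, 3]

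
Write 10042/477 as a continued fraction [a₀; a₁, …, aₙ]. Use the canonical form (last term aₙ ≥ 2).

10042 = 21*477 + 25
477 = 19*25 + 2
25 = 12*2 + 1
2 = 2*1 + 0  (stop)
So 10042/477 = [21; 19, 12, 2].

[21; 19, 12, 2]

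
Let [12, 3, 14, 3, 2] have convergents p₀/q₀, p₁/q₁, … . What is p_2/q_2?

Using pₖ = aₖpₖ₋₁ + pₖ₋₂, qₖ = aₖqₖ₋₁ + qₖ₋₂ (with p₋₁=1, p₋₂=0, q₋₁=0, q₋₂=1):
  k=0: a=12, p=12, q=1
  k=1: a=3, p=37, q=3
  k=2: a=14, p=530, q=43

530/43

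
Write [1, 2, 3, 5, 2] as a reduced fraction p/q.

116/81

Using pₖ = aₖpₖ₋₁ + pₖ₋₂ and qₖ = aₖqₖ₋₁ + qₖ₋₂:
  k=0: a=1, p=1, q=1
  k=1: a=2, p=3, q=2
  k=2: a=3, p=10, q=7
  k=3: a=5, p=53, q=37
  k=4: a=2, p=116, q=81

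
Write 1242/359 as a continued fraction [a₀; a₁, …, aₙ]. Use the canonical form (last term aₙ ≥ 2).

1242 = 3*359 + 165
359 = 2*165 + 29
165 = 5*29 + 20
29 = 1*20 + 9
20 = 2*9 + 2
9 = 4*2 + 1
2 = 2*1 + 0  (stop)
So 1242/359 = [3; 2, 5, 1, 2, 4, 2].

[3; 2, 5, 1, 2, 4, 2]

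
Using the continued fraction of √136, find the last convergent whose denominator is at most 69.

793/68

√136 = [11; 1, 1, 1, 22, …] (period length 4).
Convergents:
  p_0/q_0 = 11/1
  p_1/q_1 = 12/1
  p_2/q_2 = 23/2
  p_3/q_3 = 35/3
  p_4/q_4 = 793/68
  p_5/q_5 = 828/71
q_4 = 68 ≤ 69 < 71 = q_5, so the answer is 793/68.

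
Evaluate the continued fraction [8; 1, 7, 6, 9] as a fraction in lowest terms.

3986/449

Using pₖ = aₖpₖ₋₁ + pₖ₋₂ and qₖ = aₖqₖ₋₁ + qₖ₋₂:
  k=0: a=8, p=8, q=1
  k=1: a=1, p=9, q=1
  k=2: a=7, p=71, q=8
  k=3: a=6, p=435, q=49
  k=4: a=9, p=3986, q=449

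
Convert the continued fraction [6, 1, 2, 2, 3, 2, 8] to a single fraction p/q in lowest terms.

3113/464

Using pₖ = aₖpₖ₋₁ + pₖ₋₂ and qₖ = aₖqₖ₋₁ + qₖ₋₂:
  k=0: a=6, p=6, q=1
  k=1: a=1, p=7, q=1
  k=2: a=2, p=20, q=3
  k=3: a=2, p=47, q=7
  k=4: a=3, p=161, q=24
  k=5: a=2, p=369, q=55
  k=6: a=8, p=3113, q=464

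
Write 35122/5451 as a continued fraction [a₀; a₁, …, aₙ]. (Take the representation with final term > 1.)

35122 = 6*5451 + 2416
5451 = 2*2416 + 619
2416 = 3*619 + 559
619 = 1*559 + 60
559 = 9*60 + 19
60 = 3*19 + 3
19 = 6*3 + 1
3 = 3*1 + 0  (stop)
So 35122/5451 = [6; 2, 3, 1, 9, 3, 6, 3].

[6; 2, 3, 1, 9, 3, 6, 3]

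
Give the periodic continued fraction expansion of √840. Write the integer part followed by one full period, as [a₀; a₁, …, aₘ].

a₀ = ⌊√840⌋ = 28.
With m₀=0, d₀=1 and mₖ₊₁ = dₖaₖ − mₖ, dₖ₊₁ = (n − mₖ₊₁²)/dₖ, aₖ₊₁ = ⌊(a₀+mₖ₊₁)/dₖ₊₁⌋:
  k=1: m=28, d=56, a=1
  k=2: m=28, d=1, a=56
d=1 and a=2a₀=56 at k=2, so the next step gives (m, d) = (28, 56) again — its k=1 value — and the period has length 2.

[28; 1, 56]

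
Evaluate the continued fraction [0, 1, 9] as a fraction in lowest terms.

Fold from the inside: start with 9/1.
  1 + 1/9 = 10/9
  0 + 9/10 = 9/10

9/10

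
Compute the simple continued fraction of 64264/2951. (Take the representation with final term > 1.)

64264 = 21*2951 + 2293
2951 = 1*2293 + 658
2293 = 3*658 + 319
658 = 2*319 + 20
319 = 15*20 + 19
20 = 1*19 + 1
19 = 19*1 + 0  (stop)
So 64264/2951 = [21; 1, 3, 2, 15, 1, 19].

[21; 1, 3, 2, 15, 1, 19]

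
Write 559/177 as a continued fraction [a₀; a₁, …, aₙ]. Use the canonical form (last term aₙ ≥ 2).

559 = 3×177 + 28
177 = 6×28 + 9
28 = 3×9 + 1
9 = 9×1 + 0  (stop)
So 559/177 = [3; 6, 3, 9].

[3; 6, 3, 9]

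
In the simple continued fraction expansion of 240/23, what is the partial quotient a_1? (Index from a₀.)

2

240 = 10·23 + 10   →  a_0 = 10
23 = 2·10 + 3   →  a_1 = 2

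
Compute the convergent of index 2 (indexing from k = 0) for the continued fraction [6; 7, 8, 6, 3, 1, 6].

350/57

Using pₖ = aₖpₖ₋₁ + pₖ₋₂, qₖ = aₖqₖ₋₁ + qₖ₋₂ (with p₋₁=1, p₋₂=0, q₋₁=0, q₋₂=1):
  k=0: a=6, p=6, q=1
  k=1: a=7, p=43, q=7
  k=2: a=8, p=350, q=57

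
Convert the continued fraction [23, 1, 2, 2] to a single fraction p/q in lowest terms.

166/7

Fold from the inside: start with 2/1.
  2 + 1/2 = 5/2
  1 + 2/5 = 7/5
  23 + 5/7 = 166/7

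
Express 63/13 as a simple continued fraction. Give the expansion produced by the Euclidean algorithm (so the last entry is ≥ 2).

63 = 4×13 + 11
13 = 1×11 + 2
11 = 5×2 + 1
2 = 2×1 + 0  (stop)
So 63/13 = [4; 1, 5, 2].

[4; 1, 5, 2]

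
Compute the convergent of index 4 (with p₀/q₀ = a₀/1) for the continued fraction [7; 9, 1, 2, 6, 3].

1307/184

Using pₖ = aₖpₖ₋₁ + pₖ₋₂, qₖ = aₖqₖ₋₁ + qₖ₋₂ (with p₋₁=1, p₋₂=0, q₋₁=0, q₋₂=1):
  k=0: a=7, p=7, q=1
  k=1: a=9, p=64, q=9
  k=2: a=1, p=71, q=10
  k=3: a=2, p=206, q=29
  k=4: a=6, p=1307, q=184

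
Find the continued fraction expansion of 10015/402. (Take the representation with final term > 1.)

[24; 1, 10, 2, 17]

10015 = 24*402 + 367
402 = 1*367 + 35
367 = 10*35 + 17
35 = 2*17 + 1
17 = 17*1 + 0  (stop)
So 10015/402 = [24; 1, 10, 2, 17].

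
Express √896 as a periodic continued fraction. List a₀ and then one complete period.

a₀ = ⌊√896⌋ = 29.
With m₀=0, d₀=1 and mₖ₊₁ = dₖaₖ − mₖ, dₖ₊₁ = (n − mₖ₊₁²)/dₖ, aₖ₊₁ = ⌊(a₀+mₖ₊₁)/dₖ₊₁⌋:
  k=1: m=29, d=55, a=1
  k=2: m=26, d=4, a=13
  k=3: m=26, d=55, a=1
  k=4: m=29, d=1, a=58
d=1 and a=2a₀=58 at k=4, so the next step gives (m, d) = (29, 55) again — its k=1 value — and the period has length 4.

[29; 1, 13, 1, 58]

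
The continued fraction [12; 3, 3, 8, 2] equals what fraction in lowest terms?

2165/176

Using pₖ = aₖpₖ₋₁ + pₖ₋₂ and qₖ = aₖqₖ₋₁ + qₖ₋₂:
  k=0: a=12, p=12, q=1
  k=1: a=3, p=37, q=3
  k=2: a=3, p=123, q=10
  k=3: a=8, p=1021, q=83
  k=4: a=2, p=2165, q=176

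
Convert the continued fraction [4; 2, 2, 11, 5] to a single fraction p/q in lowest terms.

1277/290

Fold from the inside: start with 5/1.
  11 + 1/5 = 56/5
  2 + 5/56 = 117/56
  2 + 56/117 = 290/117
  4 + 117/290 = 1277/290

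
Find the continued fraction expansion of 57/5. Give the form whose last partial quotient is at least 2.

57 = 11*5 + 2
5 = 2*2 + 1
2 = 2*1 + 0  (stop)
So 57/5 = [11; 2, 2].

[11; 2, 2]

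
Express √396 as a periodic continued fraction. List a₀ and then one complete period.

a₀ = ⌊√396⌋ = 19.
With m₀=0, d₀=1 and mₖ₊₁ = dₖaₖ − mₖ, dₖ₊₁ = (n − mₖ₊₁²)/dₖ, aₖ₊₁ = ⌊(a₀+mₖ₊₁)/dₖ₊₁⌋:
  k=1: m=19, d=35, a=1
  k=2: m=16, d=4, a=8
  k=3: m=16, d=35, a=1
  k=4: m=19, d=1, a=38
d=1 and a=2a₀=38 at k=4, so the next step gives (m, d) = (19, 35) again — its k=1 value — and the period has length 4.

[19; 1, 8, 1, 38]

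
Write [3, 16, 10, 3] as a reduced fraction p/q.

1528/499

Using pₖ = aₖpₖ₋₁ + pₖ₋₂ and qₖ = aₖqₖ₋₁ + qₖ₋₂:
  k=0: a=3, p=3, q=1
  k=1: a=16, p=49, q=16
  k=2: a=10, p=493, q=161
  k=3: a=3, p=1528, q=499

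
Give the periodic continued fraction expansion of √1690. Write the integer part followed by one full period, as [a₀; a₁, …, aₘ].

a₀ = ⌊√1690⌋ = 41.
With m₀=0, d₀=1 and mₖ₊₁ = dₖaₖ − mₖ, dₖ₊₁ = (n − mₖ₊₁²)/dₖ, aₖ₊₁ = ⌊(a₀+mₖ₊₁)/dₖ₊₁⌋:
  k=1: m=41, d=9, a=9
  k=2: m=40, d=10, a=8
  k=3: m=40, d=9, a=9
  k=4: m=41, d=1, a=82
d=1 and a=2a₀=82 at k=4, so the next step gives (m, d) = (41, 9) again — its k=1 value — and the period has length 4.

[41; 9, 8, 9, 82]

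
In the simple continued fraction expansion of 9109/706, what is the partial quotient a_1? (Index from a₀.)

1

9109 = 12·706 + 637   →  a_0 = 12
706 = 1·637 + 69   →  a_1 = 1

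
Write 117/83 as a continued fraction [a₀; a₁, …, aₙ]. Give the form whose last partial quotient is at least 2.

[1; 2, 2, 3, 1, 3]

117 = 1×83 + 34
83 = 2×34 + 15
34 = 2×15 + 4
15 = 3×4 + 3
4 = 1×3 + 1
3 = 3×1 + 0  (stop)
So 117/83 = [1; 2, 2, 3, 1, 3].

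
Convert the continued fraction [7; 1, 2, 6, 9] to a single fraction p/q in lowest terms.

1337/174

Fold from the inside: start with 9/1.
  6 + 1/9 = 55/9
  2 + 9/55 = 119/55
  1 + 55/119 = 174/119
  7 + 119/174 = 1337/174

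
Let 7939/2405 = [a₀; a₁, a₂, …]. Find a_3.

9

7939 = 3·2405 + 724   →  a_0 = 3
2405 = 3·724 + 233   →  a_1 = 3
724 = 3·233 + 25   →  a_2 = 3
233 = 9·25 + 8   →  a_3 = 9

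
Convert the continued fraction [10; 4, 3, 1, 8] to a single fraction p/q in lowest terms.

Using pₖ = aₖpₖ₋₁ + pₖ₋₂ and qₖ = aₖqₖ₋₁ + qₖ₋₂:
  k=0: a=10, p=10, q=1
  k=1: a=4, p=41, q=4
  k=2: a=3, p=133, q=13
  k=3: a=1, p=174, q=17
  k=4: a=8, p=1525, q=149

1525/149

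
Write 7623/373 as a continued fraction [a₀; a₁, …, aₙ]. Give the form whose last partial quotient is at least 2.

[20; 2, 3, 2, 7, 3]

7623 = 20×373 + 163
373 = 2×163 + 47
163 = 3×47 + 22
47 = 2×22 + 3
22 = 7×3 + 1
3 = 3×1 + 0  (stop)
So 7623/373 = [20; 2, 3, 2, 7, 3].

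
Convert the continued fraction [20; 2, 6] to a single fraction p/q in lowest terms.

266/13

Fold from the inside: start with 6/1.
  2 + 1/6 = 13/6
  20 + 6/13 = 266/13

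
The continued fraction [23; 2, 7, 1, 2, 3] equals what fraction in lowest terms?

3849/164

Fold from the inside: start with 3/1.
  2 + 1/3 = 7/3
  1 + 3/7 = 10/7
  7 + 7/10 = 77/10
  2 + 10/77 = 164/77
  23 + 77/164 = 3849/164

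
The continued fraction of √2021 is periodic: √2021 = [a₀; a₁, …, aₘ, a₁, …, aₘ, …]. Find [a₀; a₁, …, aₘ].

[44; 1, 21, 2, 21, 1, 88]

a₀ = ⌊√2021⌋ = 44.
With m₀=0, d₀=1 and mₖ₊₁ = dₖaₖ − mₖ, dₖ₊₁ = (n − mₖ₊₁²)/dₖ, aₖ₊₁ = ⌊(a₀+mₖ₊₁)/dₖ₊₁⌋:
  k=1: m=44, d=85, a=1
  k=2: m=41, d=4, a=21
  k=3: m=43, d=43, a=2
  k=4: m=43, d=4, a=21
  k=5: m=41, d=85, a=1
  k=6: m=44, d=1, a=88
d=1 and a=2a₀=88 at k=6, so the next step gives (m, d) = (44, 85) again — its k=1 value — and the period has length 6.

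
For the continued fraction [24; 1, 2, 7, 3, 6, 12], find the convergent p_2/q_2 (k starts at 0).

74/3

Using pₖ = aₖpₖ₋₁ + pₖ₋₂, qₖ = aₖqₖ₋₁ + qₖ₋₂ (with p₋₁=1, p₋₂=0, q₋₁=0, q₋₂=1):
  k=0: a=24, p=24, q=1
  k=1: a=1, p=25, q=1
  k=2: a=2, p=74, q=3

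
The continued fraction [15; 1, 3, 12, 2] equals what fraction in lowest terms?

1607/102

Fold from the inside: start with 2/1.
  12 + 1/2 = 25/2
  3 + 2/25 = 77/25
  1 + 25/77 = 102/77
  15 + 77/102 = 1607/102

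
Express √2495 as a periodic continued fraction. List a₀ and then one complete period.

a₀ = ⌊√2495⌋ = 49.
With m₀=0, d₀=1 and mₖ₊₁ = dₖaₖ − mₖ, dₖ₊₁ = (n − mₖ₊₁²)/dₖ, aₖ₊₁ = ⌊(a₀+mₖ₊₁)/dₖ₊₁⌋:
  k=1: m=49, d=94, a=1
  k=2: m=45, d=5, a=18
  k=3: m=45, d=94, a=1
  k=4: m=49, d=1, a=98
d=1 and a=2a₀=98 at k=4, so the next step gives (m, d) = (49, 94) again — its k=1 value — and the period has length 4.

[49; 1, 18, 1, 98]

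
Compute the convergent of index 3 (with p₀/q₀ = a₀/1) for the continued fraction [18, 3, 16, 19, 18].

17117/934

Using pₖ = aₖpₖ₋₁ + pₖ₋₂, qₖ = aₖqₖ₋₁ + qₖ₋₂ (with p₋₁=1, p₋₂=0, q₋₁=0, q₋₂=1):
  k=0: a=18, p=18, q=1
  k=1: a=3, p=55, q=3
  k=2: a=16, p=898, q=49
  k=3: a=19, p=17117, q=934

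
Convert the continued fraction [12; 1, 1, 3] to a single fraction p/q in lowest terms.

Fold from the inside: start with 3/1.
  1 + 1/3 = 4/3
  1 + 3/4 = 7/4
  12 + 4/7 = 88/7

88/7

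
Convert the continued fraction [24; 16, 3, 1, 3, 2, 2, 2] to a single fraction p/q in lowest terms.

78272/3253

Fold from the inside: start with 2/1.
  2 + 1/2 = 5/2
  2 + 2/5 = 12/5
  3 + 5/12 = 41/12
  1 + 12/41 = 53/41
  3 + 41/53 = 200/53
  16 + 53/200 = 3253/200
  24 + 200/3253 = 78272/3253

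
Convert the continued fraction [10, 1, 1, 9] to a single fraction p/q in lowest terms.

Using pₖ = aₖpₖ₋₁ + pₖ₋₂ and qₖ = aₖqₖ₋₁ + qₖ₋₂:
  k=0: a=10, p=10, q=1
  k=1: a=1, p=11, q=1
  k=2: a=1, p=21, q=2
  k=3: a=9, p=200, q=19

200/19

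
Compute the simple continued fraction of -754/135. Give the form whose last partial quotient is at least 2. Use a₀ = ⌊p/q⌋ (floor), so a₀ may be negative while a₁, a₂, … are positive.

[-6; 2, 2, 2, 3, 3]

-754 = -6·135 + 56
135 = 2·56 + 23
56 = 2·23 + 10
23 = 2·10 + 3
10 = 3·3 + 1
3 = 3·1 + 0  (stop)
So -754/135 = [-6; 2, 2, 2, 3, 3].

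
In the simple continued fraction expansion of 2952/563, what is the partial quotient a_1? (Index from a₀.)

2952 = 5·563 + 137   →  a_0 = 5
563 = 4·137 + 15   →  a_1 = 4

4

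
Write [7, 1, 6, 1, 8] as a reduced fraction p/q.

Fold from the inside: start with 8/1.
  1 + 1/8 = 9/8
  6 + 8/9 = 62/9
  1 + 9/62 = 71/62
  7 + 62/71 = 559/71

559/71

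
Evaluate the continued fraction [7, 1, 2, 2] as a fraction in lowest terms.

Fold from the inside: start with 2/1.
  2 + 1/2 = 5/2
  1 + 2/5 = 7/5
  7 + 5/7 = 54/7

54/7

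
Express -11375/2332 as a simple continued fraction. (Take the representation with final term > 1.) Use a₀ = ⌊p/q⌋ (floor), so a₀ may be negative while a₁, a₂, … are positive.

-11375 = -5*2332 + 285
2332 = 8*285 + 52
285 = 5*52 + 25
52 = 2*25 + 2
25 = 12*2 + 1
2 = 2*1 + 0  (stop)
So -11375/2332 = [-5; 8, 5, 2, 12, 2].

[-5; 8, 5, 2, 12, 2]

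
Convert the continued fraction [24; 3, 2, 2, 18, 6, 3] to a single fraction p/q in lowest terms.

145715/5998

Using pₖ = aₖpₖ₋₁ + pₖ₋₂ and qₖ = aₖqₖ₋₁ + qₖ₋₂:
  k=0: a=24, p=24, q=1
  k=1: a=3, p=73, q=3
  k=2: a=2, p=170, q=7
  k=3: a=2, p=413, q=17
  k=4: a=18, p=7604, q=313
  k=5: a=6, p=46037, q=1895
  k=6: a=3, p=145715, q=5998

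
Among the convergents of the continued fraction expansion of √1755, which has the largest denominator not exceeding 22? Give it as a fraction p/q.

377/9

√1755 = [41; 1, 8, 3, 8, 1, 82, …] (period length 6).
Convergents:
  p_0/q_0 = 41/1
  p_1/q_1 = 42/1
  p_2/q_2 = 377/9
  p_3/q_3 = 1173/28
q_2 = 9 ≤ 22 < 28 = q_3, so the answer is 377/9.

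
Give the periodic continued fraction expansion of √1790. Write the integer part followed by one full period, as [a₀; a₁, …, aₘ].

[42; 3, 4, 8, 4, 3, 84]

a₀ = ⌊√1790⌋ = 42.
With m₀=0, d₀=1 and mₖ₊₁ = dₖaₖ − mₖ, dₖ₊₁ = (n − mₖ₊₁²)/dₖ, aₖ₊₁ = ⌊(a₀+mₖ₊₁)/dₖ₊₁⌋:
  k=1: m=42, d=26, a=3
  k=2: m=36, d=19, a=4
  k=3: m=40, d=10, a=8
  k=4: m=40, d=19, a=4
  k=5: m=36, d=26, a=3
  k=6: m=42, d=1, a=84
d=1 and a=2a₀=84 at k=6, so the next step gives (m, d) = (42, 26) again — its k=1 value — and the period has length 6.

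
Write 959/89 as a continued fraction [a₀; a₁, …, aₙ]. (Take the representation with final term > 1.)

959 = 10×89 + 69
89 = 1×69 + 20
69 = 3×20 + 9
20 = 2×9 + 2
9 = 4×2 + 1
2 = 2×1 + 0  (stop)
So 959/89 = [10; 1, 3, 2, 4, 2].

[10; 1, 3, 2, 4, 2]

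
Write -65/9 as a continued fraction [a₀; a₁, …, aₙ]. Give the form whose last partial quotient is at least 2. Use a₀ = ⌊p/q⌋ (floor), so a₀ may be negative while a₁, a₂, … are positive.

[-8; 1, 3, 2]

-65 = -8×9 + 7
9 = 1×7 + 2
7 = 3×2 + 1
2 = 2×1 + 0  (stop)
So -65/9 = [-8; 1, 3, 2].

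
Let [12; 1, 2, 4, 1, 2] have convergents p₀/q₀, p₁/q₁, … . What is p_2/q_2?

Using pₖ = aₖpₖ₋₁ + pₖ₋₂, qₖ = aₖqₖ₋₁ + qₖ₋₂ (with p₋₁=1, p₋₂=0, q₋₁=0, q₋₂=1):
  k=0: a=12, p=12, q=1
  k=1: a=1, p=13, q=1
  k=2: a=2, p=38, q=3

38/3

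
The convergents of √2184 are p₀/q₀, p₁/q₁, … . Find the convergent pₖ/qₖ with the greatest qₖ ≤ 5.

187/4

√2184 = [46; 1, 2, 1, 2, 1, 92, …] (period length 6).
Convergents:
  p_0/q_0 = 46/1
  p_1/q_1 = 47/1
  p_2/q_2 = 140/3
  p_3/q_3 = 187/4
  p_4/q_4 = 514/11
q_3 = 4 ≤ 5 < 11 = q_4, so the answer is 187/4.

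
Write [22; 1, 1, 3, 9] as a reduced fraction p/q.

Using pₖ = aₖpₖ₋₁ + pₖ₋₂ and qₖ = aₖqₖ₋₁ + qₖ₋₂:
  k=0: a=22, p=22, q=1
  k=1: a=1, p=23, q=1
  k=2: a=1, p=45, q=2
  k=3: a=3, p=158, q=7
  k=4: a=9, p=1467, q=65

1467/65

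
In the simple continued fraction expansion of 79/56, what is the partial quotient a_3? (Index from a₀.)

79 = 1·56 + 23   →  a_0 = 1
56 = 2·23 + 10   →  a_1 = 2
23 = 2·10 + 3   →  a_2 = 2
10 = 3·3 + 1   →  a_3 = 3

3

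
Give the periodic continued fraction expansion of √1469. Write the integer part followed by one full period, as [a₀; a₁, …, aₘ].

[38; 3, 18, 1, 4, 1, 18, 3, 76]

a₀ = ⌊√1469⌋ = 38.
With m₀=0, d₀=1 and mₖ₊₁ = dₖaₖ − mₖ, dₖ₊₁ = (n − mₖ₊₁²)/dₖ, aₖ₊₁ = ⌊(a₀+mₖ₊₁)/dₖ₊₁⌋:
  k=1: m=38, d=25, a=3
  k=2: m=37, d=4, a=18
  k=3: m=35, d=61, a=1
  k=4: m=26, d=13, a=4
  k=5: m=26, d=61, a=1
  k=6: m=35, d=4, a=18
  k=7: m=37, d=25, a=3
  k=8: m=38, d=1, a=76
d=1 and a=2a₀=76 at k=8, so the next step gives (m, d) = (38, 25) again — its k=1 value — and the period has length 8.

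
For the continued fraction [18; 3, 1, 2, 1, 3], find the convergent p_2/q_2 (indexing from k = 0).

Using pₖ = aₖpₖ₋₁ + pₖ₋₂, qₖ = aₖqₖ₋₁ + qₖ₋₂ (with p₋₁=1, p₋₂=0, q₋₁=0, q₋₂=1):
  k=0: a=18, p=18, q=1
  k=1: a=3, p=55, q=3
  k=2: a=1, p=73, q=4

73/4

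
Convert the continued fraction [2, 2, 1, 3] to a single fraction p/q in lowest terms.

Fold from the inside: start with 3/1.
  1 + 1/3 = 4/3
  2 + 3/4 = 11/4
  2 + 4/11 = 26/11

26/11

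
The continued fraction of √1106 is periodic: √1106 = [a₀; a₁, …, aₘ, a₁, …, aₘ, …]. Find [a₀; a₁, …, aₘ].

a₀ = ⌊√1106⌋ = 33.
With m₀=0, d₀=1 and mₖ₊₁ = dₖaₖ − mₖ, dₖ₊₁ = (n − mₖ₊₁²)/dₖ, aₖ₊₁ = ⌊(a₀+mₖ₊₁)/dₖ₊₁⌋:
  k=1: m=33, d=17, a=3
  k=2: m=18, d=46, a=1
  k=3: m=28, d=7, a=8
  k=4: m=28, d=46, a=1
  k=5: m=18, d=17, a=3
  k=6: m=33, d=1, a=66
d=1 and a=2a₀=66 at k=6, so the next step gives (m, d) = (33, 17) again — its k=1 value — and the period has length 6.

[33; 3, 1, 8, 1, 3, 66]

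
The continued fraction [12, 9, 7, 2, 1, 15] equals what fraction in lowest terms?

38169/3152

Fold from the inside: start with 15/1.
  1 + 1/15 = 16/15
  2 + 15/16 = 47/16
  7 + 16/47 = 345/47
  9 + 47/345 = 3152/345
  12 + 345/3152 = 38169/3152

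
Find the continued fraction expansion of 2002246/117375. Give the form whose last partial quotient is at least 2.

2002246 = 17·117375 + 6871
117375 = 17·6871 + 568
6871 = 12·568 + 55
568 = 10·55 + 18
55 = 3·18 + 1
18 = 18·1 + 0  (stop)
So 2002246/117375 = [17; 17, 12, 10, 3, 18].

[17; 17, 12, 10, 3, 18]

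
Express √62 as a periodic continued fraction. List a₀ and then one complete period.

[7; 1, 6, 1, 14]

a₀ = ⌊√62⌋ = 7.
With m₀=0, d₀=1 and mₖ₊₁ = dₖaₖ − mₖ, dₖ₊₁ = (n − mₖ₊₁²)/dₖ, aₖ₊₁ = ⌊(a₀+mₖ₊₁)/dₖ₊₁⌋:
  k=1: m=7, d=13, a=1
  k=2: m=6, d=2, a=6
  k=3: m=6, d=13, a=1
  k=4: m=7, d=1, a=14
d=1 and a=2a₀=14 at k=4, so the next step gives (m, d) = (7, 13) again — its k=1 value — and the period has length 4.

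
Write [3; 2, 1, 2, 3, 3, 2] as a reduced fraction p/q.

691/205

Using pₖ = aₖpₖ₋₁ + pₖ₋₂ and qₖ = aₖqₖ₋₁ + qₖ₋₂:
  k=0: a=3, p=3, q=1
  k=1: a=2, p=7, q=2
  k=2: a=1, p=10, q=3
  k=3: a=2, p=27, q=8
  k=4: a=3, p=91, q=27
  k=5: a=3, p=300, q=89
  k=6: a=2, p=691, q=205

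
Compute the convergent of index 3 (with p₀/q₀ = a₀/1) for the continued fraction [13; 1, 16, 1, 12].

Using pₖ = aₖpₖ₋₁ + pₖ₋₂, qₖ = aₖqₖ₋₁ + qₖ₋₂ (with p₋₁=1, p₋₂=0, q₋₁=0, q₋₂=1):
  k=0: a=13, p=13, q=1
  k=1: a=1, p=14, q=1
  k=2: a=16, p=237, q=17
  k=3: a=1, p=251, q=18

251/18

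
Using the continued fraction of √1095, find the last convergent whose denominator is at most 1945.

24057/727

√1095 = [33; 11, 66, …] (period length 2).
Convergents:
  p_0/q_0 = 33/1
  p_1/q_1 = 364/11
  p_2/q_2 = 24057/727
  p_3/q_3 = 264991/8008
q_2 = 727 ≤ 1945 < 8008 = q_3, so the answer is 24057/727.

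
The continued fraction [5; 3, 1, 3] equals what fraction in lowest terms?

79/15

Using pₖ = aₖpₖ₋₁ + pₖ₋₂ and qₖ = aₖqₖ₋₁ + qₖ₋₂:
  k=0: a=5, p=5, q=1
  k=1: a=3, p=16, q=3
  k=2: a=1, p=21, q=4
  k=3: a=3, p=79, q=15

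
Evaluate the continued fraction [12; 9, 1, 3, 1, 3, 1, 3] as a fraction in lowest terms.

10783/891

Using pₖ = aₖpₖ₋₁ + pₖ₋₂ and qₖ = aₖqₖ₋₁ + qₖ₋₂:
  k=0: a=12, p=12, q=1
  k=1: a=9, p=109, q=9
  k=2: a=1, p=121, q=10
  k=3: a=3, p=472, q=39
  k=4: a=1, p=593, q=49
  k=5: a=3, p=2251, q=186
  k=6: a=1, p=2844, q=235
  k=7: a=3, p=10783, q=891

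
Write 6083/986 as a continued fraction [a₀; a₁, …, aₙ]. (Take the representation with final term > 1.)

6083 = 6×986 + 167
986 = 5×167 + 151
167 = 1×151 + 16
151 = 9×16 + 7
16 = 2×7 + 2
7 = 3×2 + 1
2 = 2×1 + 0  (stop)
So 6083/986 = [6; 5, 1, 9, 2, 3, 2].

[6; 5, 1, 9, 2, 3, 2]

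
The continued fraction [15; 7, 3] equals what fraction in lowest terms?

Fold from the inside: start with 3/1.
  7 + 1/3 = 22/3
  15 + 3/22 = 333/22

333/22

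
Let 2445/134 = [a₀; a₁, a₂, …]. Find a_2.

16

2445 = 18·134 + 33   →  a_0 = 18
134 = 4·33 + 2   →  a_1 = 4
33 = 16·2 + 1   →  a_2 = 16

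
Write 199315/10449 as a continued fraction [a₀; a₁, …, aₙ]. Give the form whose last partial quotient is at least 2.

199315 = 19·10449 + 784
10449 = 13·784 + 257
784 = 3·257 + 13
257 = 19·13 + 10
13 = 1·10 + 3
10 = 3·3 + 1
3 = 3·1 + 0  (stop)
So 199315/10449 = [19; 13, 3, 19, 1, 3, 3].

[19; 13, 3, 19, 1, 3, 3]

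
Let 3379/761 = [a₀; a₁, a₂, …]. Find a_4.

3379 = 4·761 + 335   →  a_0 = 4
761 = 2·335 + 91   →  a_1 = 2
335 = 3·91 + 62   →  a_2 = 3
91 = 1·62 + 29   →  a_3 = 1
62 = 2·29 + 4   →  a_4 = 2

2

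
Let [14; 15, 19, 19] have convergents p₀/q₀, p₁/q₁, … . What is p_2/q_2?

4023/286

Using pₖ = aₖpₖ₋₁ + pₖ₋₂, qₖ = aₖqₖ₋₁ + qₖ₋₂ (with p₋₁=1, p₋₂=0, q₋₁=0, q₋₂=1):
  k=0: a=14, p=14, q=1
  k=1: a=15, p=211, q=15
  k=2: a=19, p=4023, q=286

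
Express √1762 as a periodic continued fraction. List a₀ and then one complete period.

[41; 1, 40, 1, 82]

a₀ = ⌊√1762⌋ = 41.
With m₀=0, d₀=1 and mₖ₊₁ = dₖaₖ − mₖ, dₖ₊₁ = (n − mₖ₊₁²)/dₖ, aₖ₊₁ = ⌊(a₀+mₖ₊₁)/dₖ₊₁⌋:
  k=1: m=41, d=81, a=1
  k=2: m=40, d=2, a=40
  k=3: m=40, d=81, a=1
  k=4: m=41, d=1, a=82
d=1 and a=2a₀=82 at k=4, so the next step gives (m, d) = (41, 81) again — its k=1 value — and the period has length 4.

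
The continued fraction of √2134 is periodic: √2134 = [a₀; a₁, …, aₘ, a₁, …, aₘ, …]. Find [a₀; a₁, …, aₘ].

[46; 5, 8, 5, 92]

a₀ = ⌊√2134⌋ = 46.
With m₀=0, d₀=1 and mₖ₊₁ = dₖaₖ − mₖ, dₖ₊₁ = (n − mₖ₊₁²)/dₖ, aₖ₊₁ = ⌊(a₀+mₖ₊₁)/dₖ₊₁⌋:
  k=1: m=46, d=18, a=5
  k=2: m=44, d=11, a=8
  k=3: m=44, d=18, a=5
  k=4: m=46, d=1, a=92
d=1 and a=2a₀=92 at k=4, so the next step gives (m, d) = (46, 18) again — its k=1 value — and the period has length 4.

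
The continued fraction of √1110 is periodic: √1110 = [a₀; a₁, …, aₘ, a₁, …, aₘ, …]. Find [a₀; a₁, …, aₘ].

a₀ = ⌊√1110⌋ = 33.
With m₀=0, d₀=1 and mₖ₊₁ = dₖaₖ − mₖ, dₖ₊₁ = (n − mₖ₊₁²)/dₖ, aₖ₊₁ = ⌊(a₀+mₖ₊₁)/dₖ₊₁⌋:
  k=1: m=33, d=21, a=3
  k=2: m=30, d=10, a=6
  k=3: m=30, d=21, a=3
  k=4: m=33, d=1, a=66
d=1 and a=2a₀=66 at k=4, so the next step gives (m, d) = (33, 21) again — its k=1 value — and the period has length 4.

[33; 3, 6, 3, 66]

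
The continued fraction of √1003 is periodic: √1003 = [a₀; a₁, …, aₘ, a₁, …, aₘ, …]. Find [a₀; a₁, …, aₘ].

[31; 1, 2, 31, 2, 1, 62]

a₀ = ⌊√1003⌋ = 31.
With m₀=0, d₀=1 and mₖ₊₁ = dₖaₖ − mₖ, dₖ₊₁ = (n − mₖ₊₁²)/dₖ, aₖ₊₁ = ⌊(a₀+mₖ₊₁)/dₖ₊₁⌋:
  k=1: m=31, d=42, a=1
  k=2: m=11, d=21, a=2
  k=3: m=31, d=2, a=31
  k=4: m=31, d=21, a=2
  k=5: m=11, d=42, a=1
  k=6: m=31, d=1, a=62
d=1 and a=2a₀=62 at k=6, so the next step gives (m, d) = (31, 42) again — its k=1 value — and the period has length 6.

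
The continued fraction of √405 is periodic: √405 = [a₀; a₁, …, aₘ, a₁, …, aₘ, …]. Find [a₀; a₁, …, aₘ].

a₀ = ⌊√405⌋ = 20.
With m₀=0, d₀=1 and mₖ₊₁ = dₖaₖ − mₖ, dₖ₊₁ = (n − mₖ₊₁²)/dₖ, aₖ₊₁ = ⌊(a₀+mₖ₊₁)/dₖ₊₁⌋:
  k=1: m=20, d=5, a=8
  k=2: m=20, d=1, a=40
d=1 and a=2a₀=40 at k=2, so the next step gives (m, d) = (20, 5) again — its k=1 value — and the period has length 2.

[20; 8, 40]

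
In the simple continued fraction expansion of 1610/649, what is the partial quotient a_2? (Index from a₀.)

1610 = 2·649 + 312   →  a_0 = 2
649 = 2·312 + 25   →  a_1 = 2
312 = 12·25 + 12   →  a_2 = 12

12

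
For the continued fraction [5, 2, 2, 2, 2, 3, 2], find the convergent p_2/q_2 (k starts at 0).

27/5

Using pₖ = aₖpₖ₋₁ + pₖ₋₂, qₖ = aₖqₖ₋₁ + qₖ₋₂ (with p₋₁=1, p₋₂=0, q₋₁=0, q₋₂=1):
  k=0: a=5, p=5, q=1
  k=1: a=2, p=11, q=2
  k=2: a=2, p=27, q=5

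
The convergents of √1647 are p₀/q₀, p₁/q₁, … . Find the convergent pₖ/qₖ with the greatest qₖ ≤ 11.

√1647 = [40; 1, 1, 2, 1, 1, 80, …] (period length 6).
Convergents:
  p_0/q_0 = 40/1
  p_1/q_1 = 41/1
  p_2/q_2 = 81/2
  p_3/q_3 = 203/5
  p_4/q_4 = 284/7
  p_5/q_5 = 487/12
q_4 = 7 ≤ 11 < 12 = q_5, so the answer is 284/7.

284/7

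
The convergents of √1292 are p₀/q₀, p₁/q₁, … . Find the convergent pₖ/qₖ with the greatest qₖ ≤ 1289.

45901/1277

√1292 = [35; 1, 16, 1, 70, …] (period length 4).
Convergents:
  p_0/q_0 = 35/1
  p_1/q_1 = 36/1
  p_2/q_2 = 611/17
  p_3/q_3 = 647/18
  p_4/q_4 = 45901/1277
  p_5/q_5 = 46548/1295
q_4 = 1277 ≤ 1289 < 1295 = q_5, so the answer is 45901/1277.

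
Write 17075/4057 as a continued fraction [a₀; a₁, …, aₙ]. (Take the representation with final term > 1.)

[4; 4, 1, 3, 1, 3, 7, 6]

17075 = 4·4057 + 847
4057 = 4·847 + 669
847 = 1·669 + 178
669 = 3·178 + 135
178 = 1·135 + 43
135 = 3·43 + 6
43 = 7·6 + 1
6 = 6·1 + 0  (stop)
So 17075/4057 = [4; 4, 1, 3, 1, 3, 7, 6].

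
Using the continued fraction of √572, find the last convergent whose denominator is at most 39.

287/12

√572 = [23; 1, 10, 1, 46, …] (period length 4).
Convergents:
  p_0/q_0 = 23/1
  p_1/q_1 = 24/1
  p_2/q_2 = 263/11
  p_3/q_3 = 287/12
  p_4/q_4 = 13465/563
q_3 = 12 ≤ 39 < 563 = q_4, so the answer is 287/12.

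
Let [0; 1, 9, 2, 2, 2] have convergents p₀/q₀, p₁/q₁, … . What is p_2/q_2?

9/10

Using pₖ = aₖpₖ₋₁ + pₖ₋₂, qₖ = aₖqₖ₋₁ + qₖ₋₂ (with p₋₁=1, p₋₂=0, q₋₁=0, q₋₂=1):
  k=0: a=0, p=0, q=1
  k=1: a=1, p=1, q=1
  k=2: a=9, p=9, q=10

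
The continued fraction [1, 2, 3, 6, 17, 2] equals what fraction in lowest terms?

2225/1554

Using pₖ = aₖpₖ₋₁ + pₖ₋₂ and qₖ = aₖqₖ₋₁ + qₖ₋₂:
  k=0: a=1, p=1, q=1
  k=1: a=2, p=3, q=2
  k=2: a=3, p=10, q=7
  k=3: a=6, p=63, q=44
  k=4: a=17, p=1081, q=755
  k=5: a=2, p=2225, q=1554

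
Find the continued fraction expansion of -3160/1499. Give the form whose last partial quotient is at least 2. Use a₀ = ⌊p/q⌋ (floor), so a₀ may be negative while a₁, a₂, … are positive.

-3160 = -3×1499 + 1337
1499 = 1×1337 + 162
1337 = 8×162 + 41
162 = 3×41 + 39
41 = 1×39 + 2
39 = 19×2 + 1
2 = 2×1 + 0  (stop)
So -3160/1499 = [-3; 1, 8, 3, 1, 19, 2].

[-3; 1, 8, 3, 1, 19, 2]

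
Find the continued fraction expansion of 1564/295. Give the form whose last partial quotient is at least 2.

1564 = 5·295 + 89
295 = 3·89 + 28
89 = 3·28 + 5
28 = 5·5 + 3
5 = 1·3 + 2
3 = 1·2 + 1
2 = 2·1 + 0  (stop)
So 1564/295 = [5; 3, 3, 5, 1, 1, 2].

[5; 3, 3, 5, 1, 1, 2]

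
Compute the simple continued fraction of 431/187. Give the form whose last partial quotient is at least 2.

[2; 3, 3, 1, 1, 3, 2]

431 = 2×187 + 57
187 = 3×57 + 16
57 = 3×16 + 9
16 = 1×9 + 7
9 = 1×7 + 2
7 = 3×2 + 1
2 = 2×1 + 0  (stop)
So 431/187 = [2; 3, 3, 1, 1, 3, 2].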